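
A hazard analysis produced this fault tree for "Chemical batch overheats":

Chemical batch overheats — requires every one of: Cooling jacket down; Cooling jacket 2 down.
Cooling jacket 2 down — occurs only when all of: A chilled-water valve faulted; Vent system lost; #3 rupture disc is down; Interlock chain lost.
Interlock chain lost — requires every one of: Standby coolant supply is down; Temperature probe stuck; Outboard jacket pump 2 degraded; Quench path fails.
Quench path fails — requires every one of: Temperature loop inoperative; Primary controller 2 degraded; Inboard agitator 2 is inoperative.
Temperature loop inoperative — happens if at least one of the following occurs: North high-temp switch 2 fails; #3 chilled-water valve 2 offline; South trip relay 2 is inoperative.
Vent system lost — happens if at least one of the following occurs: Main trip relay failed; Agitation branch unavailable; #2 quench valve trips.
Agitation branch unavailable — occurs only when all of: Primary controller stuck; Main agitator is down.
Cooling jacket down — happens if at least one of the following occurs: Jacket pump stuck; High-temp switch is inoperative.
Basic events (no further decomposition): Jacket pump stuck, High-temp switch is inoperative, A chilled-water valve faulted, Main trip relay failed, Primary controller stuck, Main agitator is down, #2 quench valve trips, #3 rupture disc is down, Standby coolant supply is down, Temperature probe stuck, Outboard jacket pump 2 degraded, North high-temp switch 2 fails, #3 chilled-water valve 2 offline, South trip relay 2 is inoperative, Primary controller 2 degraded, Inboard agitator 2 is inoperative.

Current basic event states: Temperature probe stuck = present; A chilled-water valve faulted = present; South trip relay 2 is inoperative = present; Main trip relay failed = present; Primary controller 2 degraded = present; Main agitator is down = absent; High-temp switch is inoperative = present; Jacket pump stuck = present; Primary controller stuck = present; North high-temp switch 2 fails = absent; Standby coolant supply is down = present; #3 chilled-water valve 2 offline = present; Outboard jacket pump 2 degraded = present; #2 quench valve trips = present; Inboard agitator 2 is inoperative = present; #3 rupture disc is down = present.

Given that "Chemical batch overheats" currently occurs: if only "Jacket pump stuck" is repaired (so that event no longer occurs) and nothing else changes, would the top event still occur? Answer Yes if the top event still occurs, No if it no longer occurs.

Counterfactual: set "Jacket pump stuck" to not occurred.
Cooling jacket down [OR]: Jacket pump stuck=not, High-temp switch is inoperative=occurs → at least one input occurs → occurs.
Agitation branch unavailable [AND]: Primary controller stuck=occurs, Main agitator is down=not → not all inputs occur → does not occur.
Vent system lost [OR]: Main trip relay failed=occurs, Agitation branch unavailable=not, #2 quench valve trips=occurs → at least one input occurs → occurs.
Temperature loop inoperative [OR]: North high-temp switch 2 fails=not, #3 chilled-water valve 2 offline=occurs, South trip relay 2 is inoperative=occurs → at least one input occurs → occurs.
Quench path fails [AND]: Temperature loop inoperative=occurs, Primary controller 2 degraded=occurs, Inboard agitator 2 is inoperative=occurs → all inputs occur → occurs.
Interlock chain lost [AND]: Standby coolant supply is down=occurs, Temperature probe stuck=occurs, Outboard jacket pump 2 degraded=occurs, Quench path fails=occurs → all inputs occur → occurs.
Cooling jacket 2 down [AND]: A chilled-water valve faulted=occurs, Vent system lost=occurs, #3 rupture disc is down=occurs, Interlock chain lost=occurs → all inputs occur → occurs.
Chemical batch overheats [AND]: Cooling jacket down=occurs, Cooling jacket 2 down=occurs → all inputs occur → occurs.

Yes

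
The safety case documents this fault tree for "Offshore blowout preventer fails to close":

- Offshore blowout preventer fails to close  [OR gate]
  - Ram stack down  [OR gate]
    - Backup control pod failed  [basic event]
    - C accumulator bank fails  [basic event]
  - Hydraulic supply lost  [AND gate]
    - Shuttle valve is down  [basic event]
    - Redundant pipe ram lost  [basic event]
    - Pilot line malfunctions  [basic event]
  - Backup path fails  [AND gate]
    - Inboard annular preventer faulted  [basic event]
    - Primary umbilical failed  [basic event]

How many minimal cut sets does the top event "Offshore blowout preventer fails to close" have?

Ram stack down [OR]: union of children's cut sets → 2 cut set(s).
Hydraulic supply lost [AND]: one cut set from each child combined → 1 × 1 × 1 = 1 cut set(s).
Backup path fails [AND]: one cut set from each child combined → 1 × 1 = 1 cut set(s).
Offshore blowout preventer fails to close [OR]: union of children's cut sets → 4 cut set(s).
Minimal cut sets: {Backup control pod failed}; {C accumulator bank fails}; {Pilot line malfunctions, Redundant pipe ram lost, Shuttle valve is down}; {Inboard annular preventer faulted, Primary umbilical failed}.

4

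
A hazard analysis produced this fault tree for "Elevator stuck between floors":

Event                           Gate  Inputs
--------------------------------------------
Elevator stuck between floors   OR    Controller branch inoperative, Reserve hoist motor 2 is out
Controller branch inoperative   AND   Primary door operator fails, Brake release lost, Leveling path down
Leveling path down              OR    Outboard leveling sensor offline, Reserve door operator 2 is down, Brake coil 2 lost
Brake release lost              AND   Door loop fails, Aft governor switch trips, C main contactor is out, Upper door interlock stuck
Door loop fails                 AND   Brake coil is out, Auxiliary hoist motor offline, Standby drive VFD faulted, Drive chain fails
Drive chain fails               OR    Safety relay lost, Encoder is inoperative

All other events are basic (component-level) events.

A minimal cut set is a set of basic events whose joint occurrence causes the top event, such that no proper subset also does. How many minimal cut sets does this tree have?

7

Drive chain fails [OR]: union of children's cut sets → 2 cut set(s).
Door loop fails [AND]: one cut set from each child combined → 1 × 1 × 1 × 2 = 2 cut set(s).
Brake release lost [AND]: one cut set from each child combined → 2 × 1 × 1 × 1 = 2 cut set(s).
Leveling path down [OR]: union of children's cut sets → 3 cut set(s).
Controller branch inoperative [AND]: one cut set from each child combined → 1 × 2 × 3 = 6 cut set(s).
Elevator stuck between floors [OR]: union of children's cut sets → 7 cut set(s).
Minimal cut sets: {Aft governor switch trips, Auxiliary hoist motor offline, Brake coil is out, C main contactor is out, Outboard leveling sensor offline, Primary door operator fails, Safety relay lost, Standby drive VFD faulted, Upper door interlock stuck}; {Aft governor switch trips, Auxiliary hoist motor offline, Brake coil is out, C main contactor is out, Primary door operator fails, Reserve door operator 2 is down, Safety relay lost, Standby drive VFD faulted, Upper door interlock stuck}; {Aft governor switch trips, Auxiliary hoist motor offline, Brake coil 2 lost, Brake coil is out, C main contactor is out, Primary door operator fails, Safety relay lost, Standby drive VFD faulted, Upper door interlock stuck}; {Aft governor switch trips, Auxiliary hoist motor offline, Brake coil is out, C main contactor is out, Encoder is inoperative, Outboard leveling sensor offline, Primary door operator fails, Standby drive VFD faulted, Upper door interlock stuck}; {Aft governor switch trips, Auxiliary hoist motor offline, Brake coil is out, C main contactor is out, Encoder is inoperative, Primary door operator fails, Reserve door operator 2 is down, Standby drive VFD faulted, Upper door interlock stuck}; {Aft governor switch trips, Auxiliary hoist motor offline, Brake coil 2 lost, Brake coil is out, C main contactor is out, Encoder is inoperative, Primary door operator fails, Standby drive VFD faulted, Upper door interlock stuck}; {Reserve hoist motor 2 is out}.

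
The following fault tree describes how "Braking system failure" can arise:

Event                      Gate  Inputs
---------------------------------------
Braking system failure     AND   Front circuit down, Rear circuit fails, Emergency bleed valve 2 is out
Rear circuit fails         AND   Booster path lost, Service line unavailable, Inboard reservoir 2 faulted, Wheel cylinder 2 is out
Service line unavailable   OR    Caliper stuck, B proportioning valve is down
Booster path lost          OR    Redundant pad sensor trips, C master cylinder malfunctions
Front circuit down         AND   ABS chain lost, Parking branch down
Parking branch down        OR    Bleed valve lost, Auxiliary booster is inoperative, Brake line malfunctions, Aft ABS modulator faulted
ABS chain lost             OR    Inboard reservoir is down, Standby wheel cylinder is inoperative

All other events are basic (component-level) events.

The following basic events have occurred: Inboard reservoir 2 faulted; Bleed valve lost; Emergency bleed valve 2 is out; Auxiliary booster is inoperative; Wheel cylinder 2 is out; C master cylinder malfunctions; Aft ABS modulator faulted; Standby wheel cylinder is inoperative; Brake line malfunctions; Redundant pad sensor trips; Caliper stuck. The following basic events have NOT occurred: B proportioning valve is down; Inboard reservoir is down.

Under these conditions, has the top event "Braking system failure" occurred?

Yes

ABS chain lost [OR]: Inboard reservoir is down=not, Standby wheel cylinder is inoperative=occurs → at least one input occurs → occurs.
Parking branch down [OR]: Bleed valve lost=occurs, Auxiliary booster is inoperative=occurs, Brake line malfunctions=occurs, Aft ABS modulator faulted=occurs → at least one input occurs → occurs.
Front circuit down [AND]: ABS chain lost=occurs, Parking branch down=occurs → all inputs occur → occurs.
Booster path lost [OR]: Redundant pad sensor trips=occurs, C master cylinder malfunctions=occurs → at least one input occurs → occurs.
Service line unavailable [OR]: Caliper stuck=occurs, B proportioning valve is down=not → at least one input occurs → occurs.
Rear circuit fails [AND]: Booster path lost=occurs, Service line unavailable=occurs, Inboard reservoir 2 faulted=occurs, Wheel cylinder 2 is out=occurs → all inputs occur → occurs.
Braking system failure [AND]: Front circuit down=occurs, Rear circuit fails=occurs, Emergency bleed valve 2 is out=occurs → all inputs occur → occurs.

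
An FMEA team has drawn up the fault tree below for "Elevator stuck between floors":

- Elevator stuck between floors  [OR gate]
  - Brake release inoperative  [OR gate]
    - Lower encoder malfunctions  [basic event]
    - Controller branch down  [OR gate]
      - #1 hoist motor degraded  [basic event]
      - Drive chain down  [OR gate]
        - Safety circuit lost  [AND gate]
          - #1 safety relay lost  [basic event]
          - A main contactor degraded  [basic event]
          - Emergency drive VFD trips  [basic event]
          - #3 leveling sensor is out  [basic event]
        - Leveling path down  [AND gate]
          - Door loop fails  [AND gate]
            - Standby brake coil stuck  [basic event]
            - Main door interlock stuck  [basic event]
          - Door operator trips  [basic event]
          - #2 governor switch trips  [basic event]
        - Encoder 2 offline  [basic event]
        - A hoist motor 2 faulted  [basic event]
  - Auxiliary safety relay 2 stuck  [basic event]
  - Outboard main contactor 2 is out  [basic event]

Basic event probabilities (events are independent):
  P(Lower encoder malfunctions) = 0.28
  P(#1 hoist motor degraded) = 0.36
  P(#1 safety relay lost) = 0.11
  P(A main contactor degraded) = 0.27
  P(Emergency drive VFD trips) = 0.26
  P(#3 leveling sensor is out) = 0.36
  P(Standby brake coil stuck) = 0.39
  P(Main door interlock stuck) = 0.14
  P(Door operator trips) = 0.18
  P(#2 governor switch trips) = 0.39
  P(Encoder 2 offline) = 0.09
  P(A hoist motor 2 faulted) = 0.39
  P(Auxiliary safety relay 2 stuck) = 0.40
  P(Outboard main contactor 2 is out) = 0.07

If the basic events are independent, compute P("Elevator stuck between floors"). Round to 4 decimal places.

P(Safety circuit lost) [AND] = 0.11 × 0.27 × 0.26 × 0.36 = 0.002780
P(Door loop fails) [AND] = 0.39 × 0.14 = 0.054600
P(Leveling path down) [AND] = 0.054600 × 0.18 × 0.39 = 0.003833
P(Drive chain down) [OR] = 1 − (1−0.002780) × (1−0.003833) × (1−0.09) × (1−0.39) = 0.448565
P(Controller branch down) [OR] = 1 − (1−0.36) × (1−0.448565) = 0.647082
P(Brake release inoperative) [OR] = 1 − (1−0.28) × (1−0.647082) = 0.745899
P(Elevator stuck between floors) [OR] = 1 − (1−0.745899) × (1−0.40) × (1−0.07) = 0.858212
Rounded to 4 decimal places: P(Elevator stuck between floors) ≈ 0.8582.

0.8582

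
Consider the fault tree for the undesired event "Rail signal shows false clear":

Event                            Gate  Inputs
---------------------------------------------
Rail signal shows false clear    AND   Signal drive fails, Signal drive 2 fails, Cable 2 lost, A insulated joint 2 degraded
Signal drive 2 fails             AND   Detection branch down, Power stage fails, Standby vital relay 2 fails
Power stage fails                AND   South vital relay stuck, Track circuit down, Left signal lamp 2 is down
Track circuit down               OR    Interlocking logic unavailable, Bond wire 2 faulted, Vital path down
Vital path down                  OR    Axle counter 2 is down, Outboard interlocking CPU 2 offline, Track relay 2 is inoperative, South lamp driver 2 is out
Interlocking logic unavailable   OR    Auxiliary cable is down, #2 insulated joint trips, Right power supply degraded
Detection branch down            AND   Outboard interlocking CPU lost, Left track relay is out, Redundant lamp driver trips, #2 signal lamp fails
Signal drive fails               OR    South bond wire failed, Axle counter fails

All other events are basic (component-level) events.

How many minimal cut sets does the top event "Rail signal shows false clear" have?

Signal drive fails [OR]: union of children's cut sets → 2 cut set(s).
Detection branch down [AND]: one cut set from each child combined → 1 × 1 × 1 × 1 = 1 cut set(s).
Interlocking logic unavailable [OR]: union of children's cut sets → 3 cut set(s).
Vital path down [OR]: union of children's cut sets → 4 cut set(s).
Track circuit down [OR]: union of children's cut sets → 8 cut set(s).
Power stage fails [AND]: one cut set from each child combined → 1 × 8 × 1 = 8 cut set(s).
Signal drive 2 fails [AND]: one cut set from each child combined → 1 × 8 × 1 = 8 cut set(s).
Rail signal shows false clear [AND]: one cut set from each child combined → 2 × 8 × 1 × 1 = 16 cut set(s).

16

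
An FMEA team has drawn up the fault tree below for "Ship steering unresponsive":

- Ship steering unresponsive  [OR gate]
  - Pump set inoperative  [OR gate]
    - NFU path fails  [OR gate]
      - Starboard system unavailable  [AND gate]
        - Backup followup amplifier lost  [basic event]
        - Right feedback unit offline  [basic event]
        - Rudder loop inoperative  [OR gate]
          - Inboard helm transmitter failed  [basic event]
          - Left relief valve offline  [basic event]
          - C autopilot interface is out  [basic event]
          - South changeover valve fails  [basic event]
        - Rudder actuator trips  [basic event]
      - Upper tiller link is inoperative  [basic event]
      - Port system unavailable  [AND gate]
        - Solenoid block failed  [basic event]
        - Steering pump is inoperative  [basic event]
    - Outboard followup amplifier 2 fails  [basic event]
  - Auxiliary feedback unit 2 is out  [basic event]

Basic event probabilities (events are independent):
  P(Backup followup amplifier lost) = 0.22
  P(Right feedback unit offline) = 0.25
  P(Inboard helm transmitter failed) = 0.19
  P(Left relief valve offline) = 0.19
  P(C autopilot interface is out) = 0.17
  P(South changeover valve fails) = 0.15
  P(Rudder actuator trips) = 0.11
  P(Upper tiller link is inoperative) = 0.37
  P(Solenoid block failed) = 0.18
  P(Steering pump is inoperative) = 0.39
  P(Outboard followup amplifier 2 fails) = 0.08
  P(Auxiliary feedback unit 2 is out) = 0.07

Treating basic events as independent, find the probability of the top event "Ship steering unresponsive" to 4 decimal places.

P(Rudder loop inoperative) [OR] = 1 − (1−0.19) × (1−0.19) × (1−0.17) × (1−0.15) = 0.537121
P(Starboard system unavailable) [AND] = 0.22 × 0.25 × 0.537121 × 0.11 = 0.003250
P(Port system unavailable) [AND] = 0.18 × 0.39 = 0.070200
P(NFU path fails) [OR] = 1 − (1−0.003250) × (1−0.37) × (1−0.070200) = 0.416130
P(Pump set inoperative) [OR] = 1 − (1−0.416130) × (1−0.08) = 0.462840
P(Ship steering unresponsive) [OR] = 1 − (1−0.462840) × (1−0.07) = 0.500441
Rounded to 4 decimal places: P(Ship steering unresponsive) ≈ 0.5004.

0.5004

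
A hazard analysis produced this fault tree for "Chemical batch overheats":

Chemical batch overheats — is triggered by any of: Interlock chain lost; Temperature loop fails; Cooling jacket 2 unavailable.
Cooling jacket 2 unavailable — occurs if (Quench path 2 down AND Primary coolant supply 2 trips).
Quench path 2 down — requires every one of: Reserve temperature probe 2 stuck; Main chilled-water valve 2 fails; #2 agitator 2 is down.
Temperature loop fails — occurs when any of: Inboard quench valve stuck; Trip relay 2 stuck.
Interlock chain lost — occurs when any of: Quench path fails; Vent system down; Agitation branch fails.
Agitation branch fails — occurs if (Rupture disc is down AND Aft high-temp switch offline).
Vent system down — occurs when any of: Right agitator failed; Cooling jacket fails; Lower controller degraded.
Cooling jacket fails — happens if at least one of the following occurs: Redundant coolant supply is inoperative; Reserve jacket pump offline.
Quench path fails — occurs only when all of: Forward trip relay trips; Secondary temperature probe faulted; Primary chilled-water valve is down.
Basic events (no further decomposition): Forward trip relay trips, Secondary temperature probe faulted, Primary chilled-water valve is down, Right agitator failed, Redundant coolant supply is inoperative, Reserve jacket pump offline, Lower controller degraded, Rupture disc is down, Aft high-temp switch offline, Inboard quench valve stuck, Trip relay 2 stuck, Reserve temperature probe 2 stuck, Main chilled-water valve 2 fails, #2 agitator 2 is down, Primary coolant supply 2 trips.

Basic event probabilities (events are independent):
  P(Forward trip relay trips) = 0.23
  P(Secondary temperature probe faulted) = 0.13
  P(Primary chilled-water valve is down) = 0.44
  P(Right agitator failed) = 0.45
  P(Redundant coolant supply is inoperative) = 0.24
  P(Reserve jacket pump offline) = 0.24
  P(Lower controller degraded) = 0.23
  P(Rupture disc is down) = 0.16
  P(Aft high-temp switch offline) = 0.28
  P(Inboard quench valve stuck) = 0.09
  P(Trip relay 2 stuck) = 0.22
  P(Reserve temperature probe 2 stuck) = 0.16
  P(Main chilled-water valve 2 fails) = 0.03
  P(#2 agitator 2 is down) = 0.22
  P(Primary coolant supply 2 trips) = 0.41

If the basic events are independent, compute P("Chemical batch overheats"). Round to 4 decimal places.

P(Quench path fails) [AND] = 0.23 × 0.13 × 0.44 = 0.013156
P(Cooling jacket fails) [OR] = 1 − (1−0.24) × (1−0.24) = 0.422400
P(Vent system down) [OR] = 1 − (1−0.45) × (1−0.422400) × (1−0.23) = 0.755386
P(Agitation branch fails) [AND] = 0.16 × 0.28 = 0.044800
P(Interlock chain lost) [OR] = 1 − (1−0.013156) × (1−0.755386) × (1−0.044800) = 0.769419
P(Temperature loop fails) [OR] = 1 − (1−0.09) × (1−0.22) = 0.290200
P(Quench path 2 down) [AND] = 0.16 × 0.03 × 0.22 = 0.001056
P(Cooling jacket 2 unavailable) [AND] = 0.001056 × 0.41 = 0.000433
P(Chemical batch overheats) [OR] = 1 − (1−0.769419) × (1−0.290200) × (1−0.000433) = 0.836404
Rounded to 4 decimal places: P(Chemical batch overheats) ≈ 0.8364.

0.8364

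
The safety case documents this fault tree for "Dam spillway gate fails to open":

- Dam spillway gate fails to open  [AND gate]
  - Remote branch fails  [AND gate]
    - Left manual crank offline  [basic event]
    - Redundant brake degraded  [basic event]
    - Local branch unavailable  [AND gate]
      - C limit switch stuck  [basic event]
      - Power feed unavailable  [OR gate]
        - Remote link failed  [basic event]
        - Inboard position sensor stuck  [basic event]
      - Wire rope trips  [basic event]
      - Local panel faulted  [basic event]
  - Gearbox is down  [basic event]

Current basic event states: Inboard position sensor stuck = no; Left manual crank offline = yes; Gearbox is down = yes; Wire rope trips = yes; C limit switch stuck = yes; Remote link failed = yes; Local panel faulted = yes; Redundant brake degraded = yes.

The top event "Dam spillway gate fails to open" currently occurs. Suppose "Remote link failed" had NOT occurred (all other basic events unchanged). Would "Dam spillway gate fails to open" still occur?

No

Counterfactual: set "Remote link failed" to not occurred.
Power feed unavailable [OR]: Remote link failed=not, Inboard position sensor stuck=not → no input occurs → does not occur.
Local branch unavailable [AND]: C limit switch stuck=occurs, Power feed unavailable=not, Wire rope trips=occurs, Local panel faulted=occurs → not all inputs occur → does not occur.
Remote branch fails [AND]: Left manual crank offline=occurs, Redundant brake degraded=occurs, Local branch unavailable=not → not all inputs occur → does not occur.
Dam spillway gate fails to open [AND]: Remote branch fails=not, Gearbox is down=occurs → not all inputs occur → does not occur.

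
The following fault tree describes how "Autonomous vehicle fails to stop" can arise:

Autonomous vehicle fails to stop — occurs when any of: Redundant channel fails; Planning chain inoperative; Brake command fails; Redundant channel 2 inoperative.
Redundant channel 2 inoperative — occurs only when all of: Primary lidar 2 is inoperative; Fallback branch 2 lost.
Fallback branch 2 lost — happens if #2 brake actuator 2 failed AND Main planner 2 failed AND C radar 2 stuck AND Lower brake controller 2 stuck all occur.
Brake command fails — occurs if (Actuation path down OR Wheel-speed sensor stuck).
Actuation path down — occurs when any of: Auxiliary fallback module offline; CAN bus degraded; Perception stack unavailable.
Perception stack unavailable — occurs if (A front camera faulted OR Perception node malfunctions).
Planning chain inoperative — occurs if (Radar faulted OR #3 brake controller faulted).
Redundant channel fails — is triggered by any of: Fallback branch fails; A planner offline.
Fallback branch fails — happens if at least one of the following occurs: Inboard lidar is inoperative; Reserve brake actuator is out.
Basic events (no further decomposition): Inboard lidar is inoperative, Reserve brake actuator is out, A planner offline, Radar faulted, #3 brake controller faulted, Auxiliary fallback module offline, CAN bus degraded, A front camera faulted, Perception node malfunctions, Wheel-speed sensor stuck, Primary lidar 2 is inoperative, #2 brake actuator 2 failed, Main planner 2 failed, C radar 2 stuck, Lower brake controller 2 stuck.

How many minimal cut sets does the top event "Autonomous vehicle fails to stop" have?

11

Fallback branch fails [OR]: union of children's cut sets → 2 cut set(s).
Redundant channel fails [OR]: union of children's cut sets → 3 cut set(s).
Planning chain inoperative [OR]: union of children's cut sets → 2 cut set(s).
Perception stack unavailable [OR]: union of children's cut sets → 2 cut set(s).
Actuation path down [OR]: union of children's cut sets → 4 cut set(s).
Brake command fails [OR]: union of children's cut sets → 5 cut set(s).
Fallback branch 2 lost [AND]: one cut set from each child combined → 1 × 1 × 1 × 1 = 1 cut set(s).
Redundant channel 2 inoperative [AND]: one cut set from each child combined → 1 × 1 = 1 cut set(s).
Autonomous vehicle fails to stop [OR]: union of children's cut sets → 11 cut set(s).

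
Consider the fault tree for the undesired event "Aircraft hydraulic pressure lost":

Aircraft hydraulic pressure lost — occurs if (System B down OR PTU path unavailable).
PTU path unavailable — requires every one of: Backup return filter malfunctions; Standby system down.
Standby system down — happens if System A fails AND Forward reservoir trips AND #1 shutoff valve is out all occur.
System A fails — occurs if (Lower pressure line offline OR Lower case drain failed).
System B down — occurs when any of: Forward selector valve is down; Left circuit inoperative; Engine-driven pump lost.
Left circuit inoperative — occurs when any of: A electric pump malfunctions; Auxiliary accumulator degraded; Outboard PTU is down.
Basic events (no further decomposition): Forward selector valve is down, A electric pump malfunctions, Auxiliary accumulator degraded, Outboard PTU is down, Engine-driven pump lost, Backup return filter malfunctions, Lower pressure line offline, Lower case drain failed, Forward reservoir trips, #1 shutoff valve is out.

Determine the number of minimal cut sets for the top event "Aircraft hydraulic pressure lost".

Left circuit inoperative [OR]: union of children's cut sets → 3 cut set(s).
System B down [OR]: union of children's cut sets → 5 cut set(s).
System A fails [OR]: union of children's cut sets → 2 cut set(s).
Standby system down [AND]: one cut set from each child combined → 2 × 1 × 1 = 2 cut set(s).
PTU path unavailable [AND]: one cut set from each child combined → 1 × 2 = 2 cut set(s).
Aircraft hydraulic pressure lost [OR]: union of children's cut sets → 7 cut set(s).
Minimal cut sets: {Forward selector valve is down}; {A electric pump malfunctions}; {Auxiliary accumulator degraded}; {Outboard PTU is down}; {Engine-driven pump lost}; {#1 shutoff valve is out, Backup return filter malfunctions, Forward reservoir trips, Lower pressure line offline}; {#1 shutoff valve is out, Backup return filter malfunctions, Forward reservoir trips, Lower case drain failed}.

7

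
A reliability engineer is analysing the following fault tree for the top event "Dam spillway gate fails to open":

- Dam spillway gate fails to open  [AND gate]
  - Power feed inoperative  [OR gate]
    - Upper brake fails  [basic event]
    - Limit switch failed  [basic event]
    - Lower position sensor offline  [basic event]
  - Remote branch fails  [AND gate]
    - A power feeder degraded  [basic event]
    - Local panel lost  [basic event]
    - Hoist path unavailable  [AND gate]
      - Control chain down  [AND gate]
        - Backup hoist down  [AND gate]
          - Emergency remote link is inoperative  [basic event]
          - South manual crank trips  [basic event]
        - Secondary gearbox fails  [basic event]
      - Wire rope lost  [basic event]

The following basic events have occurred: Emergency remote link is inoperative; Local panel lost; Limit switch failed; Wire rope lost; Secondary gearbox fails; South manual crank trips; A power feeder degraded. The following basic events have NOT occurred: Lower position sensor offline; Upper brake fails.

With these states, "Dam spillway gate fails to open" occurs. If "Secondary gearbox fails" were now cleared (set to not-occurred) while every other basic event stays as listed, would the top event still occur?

No

Counterfactual: set "Secondary gearbox fails" to not occurred.
Power feed inoperative [OR]: Upper brake fails=not, Limit switch failed=occurs, Lower position sensor offline=not → at least one input occurs → occurs.
Backup hoist down [AND]: Emergency remote link is inoperative=occurs, South manual crank trips=occurs → all inputs occur → occurs.
Control chain down [AND]: Backup hoist down=occurs, Secondary gearbox fails=not → not all inputs occur → does not occur.
Hoist path unavailable [AND]: Control chain down=not, Wire rope lost=occurs → not all inputs occur → does not occur.
Remote branch fails [AND]: A power feeder degraded=occurs, Local panel lost=occurs, Hoist path unavailable=not → not all inputs occur → does not occur.
Dam spillway gate fails to open [AND]: Power feed inoperative=occurs, Remote branch fails=not → not all inputs occur → does not occur.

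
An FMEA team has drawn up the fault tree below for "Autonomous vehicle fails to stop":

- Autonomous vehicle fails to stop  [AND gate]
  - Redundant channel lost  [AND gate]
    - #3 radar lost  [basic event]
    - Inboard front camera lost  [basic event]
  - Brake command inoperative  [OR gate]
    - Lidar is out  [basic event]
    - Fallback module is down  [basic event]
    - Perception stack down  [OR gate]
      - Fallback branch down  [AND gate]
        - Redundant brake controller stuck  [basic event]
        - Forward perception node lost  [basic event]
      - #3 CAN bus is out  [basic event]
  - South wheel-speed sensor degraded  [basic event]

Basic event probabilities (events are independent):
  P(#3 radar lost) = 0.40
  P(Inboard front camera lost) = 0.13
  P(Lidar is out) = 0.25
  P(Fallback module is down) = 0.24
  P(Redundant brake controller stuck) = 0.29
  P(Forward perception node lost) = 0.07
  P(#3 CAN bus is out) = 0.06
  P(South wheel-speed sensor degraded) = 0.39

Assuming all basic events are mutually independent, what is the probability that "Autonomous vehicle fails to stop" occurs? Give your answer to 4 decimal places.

0.0096

P(Redundant channel lost) [AND] = 0.40 × 0.13 = 0.052000
P(Fallback branch down) [AND] = 0.29 × 0.07 = 0.020300
P(Perception stack down) [OR] = 1 − (1−0.020300) × (1−0.06) = 0.079082
P(Brake command inoperative) [OR] = 1 − (1−0.25) × (1−0.24) × (1−0.079082) = 0.475077
P(Autonomous vehicle fails to stop) [AND] = 0.052000 × 0.475077 × 0.39 = 0.009635
Rounded to 4 decimal places: P(Autonomous vehicle fails to stop) ≈ 0.0096.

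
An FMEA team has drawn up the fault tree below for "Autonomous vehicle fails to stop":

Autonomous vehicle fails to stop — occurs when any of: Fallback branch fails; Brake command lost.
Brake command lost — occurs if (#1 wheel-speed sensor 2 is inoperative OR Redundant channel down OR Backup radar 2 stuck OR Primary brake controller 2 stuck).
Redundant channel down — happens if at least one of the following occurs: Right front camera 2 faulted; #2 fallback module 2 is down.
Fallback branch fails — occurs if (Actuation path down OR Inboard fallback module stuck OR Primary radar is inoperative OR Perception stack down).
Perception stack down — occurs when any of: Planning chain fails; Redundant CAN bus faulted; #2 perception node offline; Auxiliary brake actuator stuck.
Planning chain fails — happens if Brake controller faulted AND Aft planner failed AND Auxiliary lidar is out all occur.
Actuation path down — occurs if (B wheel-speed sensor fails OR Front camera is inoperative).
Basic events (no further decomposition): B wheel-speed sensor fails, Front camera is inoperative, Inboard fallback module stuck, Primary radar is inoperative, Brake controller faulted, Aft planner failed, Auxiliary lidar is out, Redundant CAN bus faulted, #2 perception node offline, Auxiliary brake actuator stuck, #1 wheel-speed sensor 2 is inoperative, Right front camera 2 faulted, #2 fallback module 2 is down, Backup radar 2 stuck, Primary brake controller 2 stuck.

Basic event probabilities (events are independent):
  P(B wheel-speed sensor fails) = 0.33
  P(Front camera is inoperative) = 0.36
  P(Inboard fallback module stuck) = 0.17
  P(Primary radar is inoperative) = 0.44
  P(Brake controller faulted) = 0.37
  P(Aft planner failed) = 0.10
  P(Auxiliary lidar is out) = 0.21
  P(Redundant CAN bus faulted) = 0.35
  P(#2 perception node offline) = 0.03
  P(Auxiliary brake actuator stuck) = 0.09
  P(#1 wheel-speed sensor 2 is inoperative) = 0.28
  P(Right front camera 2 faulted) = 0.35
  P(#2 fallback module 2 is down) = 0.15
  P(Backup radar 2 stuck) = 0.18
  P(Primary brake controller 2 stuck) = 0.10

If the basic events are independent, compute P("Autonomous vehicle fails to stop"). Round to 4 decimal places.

P(Actuation path down) [OR] = 1 − (1−0.33) × (1−0.36) = 0.571200
P(Planning chain fails) [AND] = 0.37 × 0.10 × 0.21 = 0.007770
P(Perception stack down) [OR] = 1 − (1−0.007770) × (1−0.35) × (1−0.03) × (1−0.09) = 0.430703
P(Fallback branch fails) [OR] = 1 − (1−0.571200) × (1−0.17) × (1−0.44) × (1−0.430703) = 0.886536
P(Redundant channel down) [OR] = 1 − (1−0.35) × (1−0.15) = 0.447500
P(Brake command lost) [OR] = 1 − (1−0.28) × (1−0.447500) × (1−0.18) × (1−0.10) = 0.706424
P(Autonomous vehicle fails to stop) [OR] = 1 − (1−0.886536) × (1−0.706424) = 0.966690
Rounded to 4 decimal places: P(Autonomous vehicle fails to stop) ≈ 0.9667.

0.9667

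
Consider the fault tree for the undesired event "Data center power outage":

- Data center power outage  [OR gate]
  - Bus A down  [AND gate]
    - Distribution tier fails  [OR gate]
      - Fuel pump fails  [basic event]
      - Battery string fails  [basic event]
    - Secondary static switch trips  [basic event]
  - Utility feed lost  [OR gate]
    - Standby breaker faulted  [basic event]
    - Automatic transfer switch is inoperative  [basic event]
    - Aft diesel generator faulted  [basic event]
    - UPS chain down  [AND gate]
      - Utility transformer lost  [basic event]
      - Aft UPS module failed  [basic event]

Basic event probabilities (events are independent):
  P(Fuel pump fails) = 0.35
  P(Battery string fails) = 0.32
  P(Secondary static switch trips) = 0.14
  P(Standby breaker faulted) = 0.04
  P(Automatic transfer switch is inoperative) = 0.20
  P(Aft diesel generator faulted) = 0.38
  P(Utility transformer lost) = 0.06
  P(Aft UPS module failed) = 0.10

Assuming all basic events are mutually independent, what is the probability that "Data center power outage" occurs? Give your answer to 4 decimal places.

P(Distribution tier fails) [OR] = 1 − (1−0.35) × (1−0.32) = 0.558000
P(Bus A down) [AND] = 0.558000 × 0.14 = 0.078120
P(UPS chain down) [AND] = 0.06 × 0.10 = 0.006000
P(Utility feed lost) [OR] = 1 − (1−0.04) × (1−0.20) × (1−0.38) × (1−0.006000) = 0.526697
P(Data center power outage) [OR] = 1 − (1−0.078120) × (1−0.526697) = 0.563671
Rounded to 4 decimal places: P(Data center power outage) ≈ 0.5637.

0.5637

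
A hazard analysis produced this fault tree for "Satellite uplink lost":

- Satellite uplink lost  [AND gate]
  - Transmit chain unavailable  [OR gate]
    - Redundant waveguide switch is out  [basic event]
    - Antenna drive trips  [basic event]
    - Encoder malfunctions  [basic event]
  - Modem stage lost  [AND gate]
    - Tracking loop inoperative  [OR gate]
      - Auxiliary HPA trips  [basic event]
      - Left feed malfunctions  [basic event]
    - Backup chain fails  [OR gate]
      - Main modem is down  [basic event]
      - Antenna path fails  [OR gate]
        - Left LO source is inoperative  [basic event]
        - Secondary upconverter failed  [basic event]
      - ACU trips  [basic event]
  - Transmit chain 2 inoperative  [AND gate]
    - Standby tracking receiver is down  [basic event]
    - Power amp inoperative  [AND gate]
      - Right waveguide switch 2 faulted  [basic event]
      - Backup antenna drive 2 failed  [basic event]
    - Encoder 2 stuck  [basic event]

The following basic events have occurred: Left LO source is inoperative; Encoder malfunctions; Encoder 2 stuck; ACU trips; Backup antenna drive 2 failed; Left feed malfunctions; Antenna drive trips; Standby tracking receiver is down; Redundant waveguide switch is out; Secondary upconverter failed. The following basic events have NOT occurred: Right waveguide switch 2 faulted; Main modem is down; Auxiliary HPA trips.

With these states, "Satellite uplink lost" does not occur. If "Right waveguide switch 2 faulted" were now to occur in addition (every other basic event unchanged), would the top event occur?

Counterfactual: set "Right waveguide switch 2 faulted" to occurred.
Transmit chain unavailable [OR]: Redundant waveguide switch is out=occurs, Antenna drive trips=occurs, Encoder malfunctions=occurs → at least one input occurs → occurs.
Tracking loop inoperative [OR]: Auxiliary HPA trips=not, Left feed malfunctions=occurs → at least one input occurs → occurs.
Antenna path fails [OR]: Left LO source is inoperative=occurs, Secondary upconverter failed=occurs → at least one input occurs → occurs.
Backup chain fails [OR]: Main modem is down=not, Antenna path fails=occurs, ACU trips=occurs → at least one input occurs → occurs.
Modem stage lost [AND]: Tracking loop inoperative=occurs, Backup chain fails=occurs → all inputs occur → occurs.
Power amp inoperative [AND]: Right waveguide switch 2 faulted=occurs, Backup antenna drive 2 failed=occurs → all inputs occur → occurs.
Transmit chain 2 inoperative [AND]: Standby tracking receiver is down=occurs, Power amp inoperative=occurs, Encoder 2 stuck=occurs → all inputs occur → occurs.
Satellite uplink lost [AND]: Transmit chain unavailable=occurs, Modem stage lost=occurs, Transmit chain 2 inoperative=occurs → all inputs occur → occurs.

Yes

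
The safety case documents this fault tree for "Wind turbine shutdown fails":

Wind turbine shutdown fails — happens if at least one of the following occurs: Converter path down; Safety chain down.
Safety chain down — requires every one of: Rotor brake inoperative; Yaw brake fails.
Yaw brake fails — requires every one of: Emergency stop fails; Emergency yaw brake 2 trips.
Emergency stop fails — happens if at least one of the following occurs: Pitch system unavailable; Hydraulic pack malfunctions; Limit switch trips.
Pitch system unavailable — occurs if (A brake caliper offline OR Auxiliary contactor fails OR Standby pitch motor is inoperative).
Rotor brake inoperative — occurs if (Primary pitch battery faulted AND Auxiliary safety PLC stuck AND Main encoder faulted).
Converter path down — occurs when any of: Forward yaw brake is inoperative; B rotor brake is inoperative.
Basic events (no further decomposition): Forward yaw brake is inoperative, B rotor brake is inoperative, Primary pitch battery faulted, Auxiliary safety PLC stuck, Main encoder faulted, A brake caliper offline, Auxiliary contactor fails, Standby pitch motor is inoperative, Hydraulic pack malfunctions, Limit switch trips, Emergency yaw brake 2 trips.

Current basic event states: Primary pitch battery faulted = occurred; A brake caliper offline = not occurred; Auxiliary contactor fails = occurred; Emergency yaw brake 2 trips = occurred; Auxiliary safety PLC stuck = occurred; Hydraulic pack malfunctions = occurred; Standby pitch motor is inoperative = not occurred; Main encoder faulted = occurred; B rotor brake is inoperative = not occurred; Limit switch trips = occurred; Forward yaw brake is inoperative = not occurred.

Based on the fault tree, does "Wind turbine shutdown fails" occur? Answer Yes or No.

Yes

Converter path down [OR]: Forward yaw brake is inoperative=not, B rotor brake is inoperative=not → no input occurs → does not occur.
Rotor brake inoperative [AND]: Primary pitch battery faulted=occurs, Auxiliary safety PLC stuck=occurs, Main encoder faulted=occurs → all inputs occur → occurs.
Pitch system unavailable [OR]: A brake caliper offline=not, Auxiliary contactor fails=occurs, Standby pitch motor is inoperative=not → at least one input occurs → occurs.
Emergency stop fails [OR]: Pitch system unavailable=occurs, Hydraulic pack malfunctions=occurs, Limit switch trips=occurs → at least one input occurs → occurs.
Yaw brake fails [AND]: Emergency stop fails=occurs, Emergency yaw brake 2 trips=occurs → all inputs occur → occurs.
Safety chain down [AND]: Rotor brake inoperative=occurs, Yaw brake fails=occurs → all inputs occur → occurs.
Wind turbine shutdown fails [OR]: Converter path down=not, Safety chain down=occurs → at least one input occurs → occurs.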